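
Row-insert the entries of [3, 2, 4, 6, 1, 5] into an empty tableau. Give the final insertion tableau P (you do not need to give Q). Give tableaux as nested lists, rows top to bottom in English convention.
Insert 3: appended to row 1. P = [[3]].
Insert 2: 2 bumps 3 from row 1; 3 starts row 2. P = [[2], [3]].
Insert 4: appended to row 1. P = [[2, 4], [3]].
Insert 6: appended to row 1. P = [[2, 4, 6], [3]].
Insert 1: 1 bumps 2 from row 1; 2 bumps 3 from row 2; 3 starts row 3. P = [[1, 4, 6], [2], [3]].
Insert 5: 5 bumps 6 from row 1; 6 appends to row 2. P = [[1, 4, 5], [2, 6], [3]].

So P = [[1, 4, 5], [2, 6], [3]].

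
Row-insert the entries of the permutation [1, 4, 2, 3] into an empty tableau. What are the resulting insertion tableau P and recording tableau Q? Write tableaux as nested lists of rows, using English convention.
P = [[1, 2, 3], [4]], Q = [[1, 2, 4], [3]]

Insert each entry of the permutation into P by Schensted row insertion, recording in Q the position of each new cell.

After inserting 1: P = [[1]].
After inserting 4: P = [[1, 4]].
After inserting 2: P = [[1, 2], [4]].
After inserting 3: P = [[1, 2, 3], [4]].

So P = [[1, 2, 3], [4]], Q = [[1, 2, 4], [3]].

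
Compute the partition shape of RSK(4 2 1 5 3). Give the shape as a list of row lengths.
[2, 2, 1]

Row-insert each entry into an empty tableau.

After inserting 4: P = [[4]].
After inserting 2: P = [[2], [4]].
After inserting 1: P = [[1], [2], [4]].
After inserting 5: P = [[1, 5], [2], [4]].
After inserting 3: P = [[1, 3], [2, 5], [4]].

The final insertion tableau P = [[1, 3], [2, 5], [4]] has shape [2, 2, 1].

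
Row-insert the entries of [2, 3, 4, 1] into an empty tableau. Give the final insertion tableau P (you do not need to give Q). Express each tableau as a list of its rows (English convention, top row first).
P = [[1, 3, 4], [2]]

Insert 2: appended to row 1. P = [[2]].
Insert 3: appended to row 1. P = [[2, 3]].
Insert 4: appended to row 1. P = [[2, 3, 4]].
Insert 1: 1 bumps 2 from row 1; 2 starts row 2. P = [[1, 3, 4], [2]].

So P = [[1, 3, 4], [2]].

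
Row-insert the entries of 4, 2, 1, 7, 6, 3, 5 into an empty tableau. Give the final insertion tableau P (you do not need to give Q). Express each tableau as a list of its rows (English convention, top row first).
P = [[1, 3, 5], [2, 6], [4, 7]]

Insert 4: appended to row 1. P = [[4]].
Insert 2: 2 bumps 4 from row 1; 4 starts row 2. P = [[2], [4]].
Insert 1: 1 bumps 2 from row 1; 2 bumps 4 from row 2; 4 starts row 3. P = [[1], [2], [4]].
Insert 7: appended to row 1. P = [[1, 7], [2], [4]].
Insert 6: 6 bumps 7 from row 1; 7 appends to row 2. P = [[1, 6], [2, 7], [4]].
Insert 3: 3 bumps 6 from row 1; 6 bumps 7 from row 2; 7 appends to row 3. P = [[1, 3], [2, 6], [4, 7]].
Insert 5: appended to row 1. P = [[1, 3, 5], [2, 6], [4, 7]].

So P = [[1, 3, 5], [2, 6], [4, 7]].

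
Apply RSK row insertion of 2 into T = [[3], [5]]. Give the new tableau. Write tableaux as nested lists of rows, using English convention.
[[2], [3], [5]]

In row 1, 2 replaces 3 (the leftmost entry greater than 2); 3 is bumped to row 2. In row 2, 3 replaces 5 (the leftmost entry greater than 3); 5 is bumped to row 3. 5 starts a new row 3. The new tableau is [[2], [3], [5]].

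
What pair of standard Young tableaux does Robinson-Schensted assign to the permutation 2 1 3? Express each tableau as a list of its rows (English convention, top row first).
Insert each entry of the permutation into P by Schensted row insertion, recording in Q the position of each new cell.

Insert 2: appended to row 1. P = [[2]].
Insert 1: 1 bumps 2 from row 1; 2 starts row 2. P = [[1], [2]].
Insert 3: appended to row 1. P = [[1, 3], [2]].

So P = [[1, 3], [2]], Q = [[1, 3], [2]].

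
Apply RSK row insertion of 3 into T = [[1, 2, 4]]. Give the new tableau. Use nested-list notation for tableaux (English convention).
In row 1, 3 replaces 4 (the leftmost entry greater than 3); 4 is bumped to row 2. 4 starts a new row 2. The new tableau is [[1, 2, 3], [4]].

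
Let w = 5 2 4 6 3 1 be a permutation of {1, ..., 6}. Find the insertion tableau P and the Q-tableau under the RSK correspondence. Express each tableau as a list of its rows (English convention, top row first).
Insert each entry of the permutation into P by Schensted row insertion, recording in Q the position of each new cell.

Insert 5: appended to row 1. P = [[5]].
Insert 2: 2 bumps 5 from row 1; 5 starts row 2. P = [[2], [5]].
Insert 4: appended to row 1. P = [[2, 4], [5]].
Insert 6: appended to row 1. P = [[2, 4, 6], [5]].
Insert 3: 3 bumps 4 from row 1; 4 bumps 5 from row 2; 5 starts row 3. P = [[2, 3, 6], [4], [5]].
Insert 1: 1 bumps 2 from row 1; 2 bumps 4 from row 2; 4 bumps 5 from row 3; 5 starts row 4. P = [[1, 3, 6], [2], [4], [5]].

So P = [[1, 3, 6], [2], [4], [5]], Q = [[1, 3, 4], [2], [5], [6]].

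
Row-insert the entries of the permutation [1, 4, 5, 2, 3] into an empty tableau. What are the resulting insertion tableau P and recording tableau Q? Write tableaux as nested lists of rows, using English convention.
Insert each entry of the permutation into P by Schensted row insertion, recording in Q the position of each new cell.

Insert 1: appended to row 1. P = [[1]], Q = [[1]].
Insert 4: appended to row 1. P = [[1, 4]], Q = [[1, 2]].
Insert 5: appended to row 1. P = [[1, 4, 5]], Q = [[1, 2, 3]].
Insert 2: 2 bumps 4 from row 1; 4 starts row 2. P = [[1, 2, 5], [4]], Q = [[1, 2, 3], [4]].
Insert 3: 3 bumps 5 from row 1; 5 appends to row 2. P = [[1, 2, 3], [4, 5]], Q = [[1, 2, 3], [4, 5]].

So P = [[1, 2, 3], [4, 5]], Q = [[1, 2, 3], [4, 5]].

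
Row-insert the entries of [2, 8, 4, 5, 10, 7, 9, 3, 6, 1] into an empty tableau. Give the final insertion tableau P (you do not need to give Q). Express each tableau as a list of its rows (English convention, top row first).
P = [[1, 3, 5, 6, 9], [2, 7], [4, 10], [8]]

Insert 2: appended to row 1. P = [[2]].
Insert 8: appended to row 1. P = [[2, 8]].
Insert 4: 4 bumps 8 from row 1; 8 starts row 2. P = [[2, 4], [8]].
Insert 5: appended to row 1. P = [[2, 4, 5], [8]].
Insert 10: appended to row 1. P = [[2, 4, 5, 10], [8]].
Insert 7: 7 bumps 10 from row 1; 10 appends to row 2. P = [[2, 4, 5, 7], [8, 10]].
Insert 9: appended to row 1. P = [[2, 4, 5, 7, 9], [8, 10]].
Insert 3: 3 bumps 4 from row 1; 4 bumps 8 from row 2; 8 starts row 3. P = [[2, 3, 5, 7, 9], [4, 10], [8]].
Insert 6: 6 bumps 7 from row 1; 7 bumps 10 from row 2; 10 appends to row 3. P = [[2, 3, 5, 6, 9], [4, 7], [8, 10]].
Insert 1: 1 bumps 2 from row 1; 2 bumps 4 from row 2; 4 bumps 8 from row 3; 8 starts row 4. P = [[1, 3, 5, 6, 9], [2, 7], [4, 10], [8]].

So P = [[1, 3, 5, 6, 9], [2, 7], [4, 10], [8]].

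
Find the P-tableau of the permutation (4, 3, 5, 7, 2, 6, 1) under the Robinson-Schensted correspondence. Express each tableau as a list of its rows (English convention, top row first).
P = [[1, 5, 6], [2, 7], [3], [4]]

After inserting 4: P = [[4]].
After inserting 3: P = [[3], [4]].
After inserting 5: P = [[3, 5], [4]].
After inserting 7: P = [[3, 5, 7], [4]].
After inserting 2: P = [[2, 5, 7], [3], [4]].
After inserting 6: P = [[2, 5, 6], [3, 7], [4]].
After inserting 1: P = [[1, 5, 6], [2, 7], [3], [4]].

So P = [[1, 5, 6], [2, 7], [3], [4]].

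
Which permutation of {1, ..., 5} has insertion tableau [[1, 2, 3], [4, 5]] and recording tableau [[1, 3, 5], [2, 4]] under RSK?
Reverse the RSK construction: for i from n down to 1, find the cell of Q containing i, remove the entry at that cell from P, and reverse-bump it up through P; the value ejected from row 1 is w(i).

Step i=5: Q has 5 at row 1, column 3; remove that cell from P, ejecting 3. So w(5) = 3. P is now [[1, 2], [4, 5]].
Step i=4: Q has 4 at row 2, column 2; remove 5 from row 2 of P and reverse-bump: 5 enters row 1 and ejects 2. So w(4) = 2. P is now [[1, 5], [4]].
Step i=3: Q has 3 at row 1, column 2; remove that cell from P, ejecting 5. So w(3) = 5. P is now [[1], [4]].
Step i=2: Q has 2 at row 2, column 1; remove 4 from row 2 of P and reverse-bump: 4 enters row 1 and ejects 1. So w(2) = 1. P is now [[4]].
Step i=1: Q has 1 at row 1, column 1; remove that cell from P, ejecting 4. So w(1) = 4. P is now [].

So w = 4 1 5 2 3.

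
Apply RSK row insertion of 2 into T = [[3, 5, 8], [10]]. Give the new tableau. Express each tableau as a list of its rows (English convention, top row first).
In row 1, 2 replaces 3 (the leftmost entry greater than 2); 3 is bumped to row 2. In row 2, 3 replaces 10 (the leftmost entry greater than 3); 10 is bumped to row 3. 10 starts a new row 3. The new tableau is [[2, 5, 8], [3], [10]].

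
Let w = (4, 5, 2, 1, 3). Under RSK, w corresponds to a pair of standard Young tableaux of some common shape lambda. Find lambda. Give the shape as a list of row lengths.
[2, 2, 1]

Row-insert each entry into an empty tableau.

After inserting 4: P = [[4]].
After inserting 5: P = [[4, 5]].
After inserting 2: P = [[2, 5], [4]].
After inserting 1: P = [[1, 5], [2], [4]].
After inserting 3: P = [[1, 3], [2, 5], [4]].

The final insertion tableau P = [[1, 3], [2, 5], [4]] has shape [2, 2, 1].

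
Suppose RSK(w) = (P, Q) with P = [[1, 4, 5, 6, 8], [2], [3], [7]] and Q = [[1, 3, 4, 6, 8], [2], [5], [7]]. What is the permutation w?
7 3 4 5 2 6 1 8

Reverse RSK: for i = n, n-1, ..., 1, locate i in Q, remove the corresponding corner cell from P, and reverse-bump its entry up through P; the value ejected from row 1 is w(i).

So w = 7 3 4 5 2 6 1 8.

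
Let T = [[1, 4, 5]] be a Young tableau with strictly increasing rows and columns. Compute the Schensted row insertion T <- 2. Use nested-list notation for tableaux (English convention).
In row 1, 2 replaces 4 (the leftmost entry greater than 2); 4 is bumped to row 2. 4 starts a new row 2. The new tableau is [[1, 2, 5], [4]].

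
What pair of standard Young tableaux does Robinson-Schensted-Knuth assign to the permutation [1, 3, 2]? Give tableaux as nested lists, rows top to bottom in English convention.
Insert each entry of the permutation into P by Schensted row insertion, recording in Q the position of each new cell.

Insert 1: appended to row 1. P = [[1]].
Insert 3: appended to row 1. P = [[1, 3]].
Insert 2: 2 bumps 3 from row 1; 3 starts row 2. P = [[1, 2], [3]].

So P = [[1, 2], [3]], Q = [[1, 2], [3]].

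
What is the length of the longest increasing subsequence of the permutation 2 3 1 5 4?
3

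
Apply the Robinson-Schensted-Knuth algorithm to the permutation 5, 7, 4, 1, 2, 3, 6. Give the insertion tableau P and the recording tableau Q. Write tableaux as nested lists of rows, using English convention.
P = [[1, 2, 3, 6], [4, 7], [5]], Q = [[1, 2, 6, 7], [3, 5], [4]]

Insert each entry of the permutation into P by Schensted row insertion, recording in Q the position of each new cell.

Insert 5: appended to row 1. P = [[5]], Q = [[1]].
Insert 7: appended to row 1. P = [[5, 7]], Q = [[1, 2]].
Insert 4: 4 bumps 5 from row 1; 5 starts row 2. P = [[4, 7], [5]], Q = [[1, 2], [3]].
Insert 1: 1 bumps 4 from row 1; 4 bumps 5 from row 2; 5 starts row 3. P = [[1, 7], [4], [5]], Q = [[1, 2], [3], [4]].
Insert 2: 2 bumps 7 from row 1; 7 appends to row 2. P = [[1, 2], [4, 7], [5]], Q = [[1, 2], [3, 5], [4]].
Insert 3: appended to row 1. P = [[1, 2, 3], [4, 7], [5]], Q = [[1, 2, 6], [3, 5], [4]].
Insert 6: appended to row 1. P = [[1, 2, 3, 6], [4, 7], [5]], Q = [[1, 2, 6, 7], [3, 5], [4]].

So P = [[1, 2, 3, 6], [4, 7], [5]], Q = [[1, 2, 6, 7], [3, 5], [4]].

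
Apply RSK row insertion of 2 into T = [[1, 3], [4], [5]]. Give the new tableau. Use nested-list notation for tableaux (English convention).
In row 1, 2 replaces 3 (the leftmost entry greater than 2); 3 is bumped to row 2. In row 2, 3 replaces 4 (the leftmost entry greater than 3); 4 is bumped to row 3. In row 3, 4 replaces 5 (the leftmost entry greater than 4); 5 is bumped to row 4. 5 starts a new row 4. The new tableau is [[1, 2], [3], [4], [5]].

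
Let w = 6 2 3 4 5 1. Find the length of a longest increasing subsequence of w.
4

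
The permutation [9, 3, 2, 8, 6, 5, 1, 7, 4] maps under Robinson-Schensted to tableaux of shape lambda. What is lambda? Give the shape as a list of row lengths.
Row-insert each entry into an empty tableau.

After inserting 9: P = [[9]].
After inserting 3: P = [[3], [9]].
After inserting 2: P = [[2], [3], [9]].
After inserting 8: P = [[2, 8], [3], [9]].
After inserting 6: P = [[2, 6], [3, 8], [9]].
After inserting 5: P = [[2, 5], [3, 6], [8], [9]].
After inserting 1: P = [[1, 5], [2, 6], [3], [8], [9]].
After inserting 7: P = [[1, 5, 7], [2, 6], [3], [8], [9]].
After inserting 4: P = [[1, 4, 7], [2, 5], [3, 6], [8], [9]].

The final insertion tableau P = [[1, 4, 7], [2, 5], [3, 6], [8], [9]] has shape [3, 2, 2, 1, 1].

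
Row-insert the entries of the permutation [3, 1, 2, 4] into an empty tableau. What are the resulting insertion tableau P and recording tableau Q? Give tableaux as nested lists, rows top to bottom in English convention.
P = [[1, 2, 4], [3]], Q = [[1, 3, 4], [2]]

Insert each entry of the permutation into P by Schensted row insertion, recording in Q the position of each new cell.

Insert 3: appended to row 1. P = [[3]], Q = [[1]].
Insert 1: 1 bumps 3 from row 1; 3 starts row 2. P = [[1], [3]], Q = [[1], [2]].
Insert 2: appended to row 1. P = [[1, 2], [3]], Q = [[1, 3], [2]].
Insert 4: appended to row 1. P = [[1, 2, 4], [3]], Q = [[1, 3, 4], [2]].

So P = [[1, 2, 4], [3]], Q = [[1, 3, 4], [2]].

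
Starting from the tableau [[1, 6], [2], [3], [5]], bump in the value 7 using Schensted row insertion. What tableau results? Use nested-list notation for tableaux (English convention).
[[1, 6, 7], [2], [3], [5]]

7 is larger than every entry of row 1, so it is appended to row 1. The new tableau is [[1, 6, 7], [2], [3], [5]].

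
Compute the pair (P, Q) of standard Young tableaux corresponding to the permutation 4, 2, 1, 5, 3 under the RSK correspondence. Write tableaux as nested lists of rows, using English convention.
Insert each entry of the permutation into P by Schensted row insertion, recording in Q the position of each new cell.

Insert 4: appended to row 1. P = [[4]], Q = [[1]].
Insert 2: 2 bumps 4 from row 1; 4 starts row 2. P = [[2], [4]], Q = [[1], [2]].
Insert 1: 1 bumps 2 from row 1; 2 bumps 4 from row 2; 4 starts row 3. P = [[1], [2], [4]], Q = [[1], [2], [3]].
Insert 5: appended to row 1. P = [[1, 5], [2], [4]], Q = [[1, 4], [2], [3]].
Insert 3: 3 bumps 5 from row 1; 5 appends to row 2. P = [[1, 3], [2, 5], [4]], Q = [[1, 4], [2, 5], [3]].

So P = [[1, 3], [2, 5], [4]], Q = [[1, 4], [2, 5], [3]].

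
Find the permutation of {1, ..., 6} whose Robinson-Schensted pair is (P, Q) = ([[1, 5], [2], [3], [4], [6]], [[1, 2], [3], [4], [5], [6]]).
Reverse the RSK construction: for i from n down to 1, find the cell of Q containing i, remove the entry at that cell from P, and reverse-bump it up through P; the value ejected from row 1 is w(i).

Step i=6: Q has 6 at row 5, column 1; remove 6 from row 5 of P and reverse-bump: 6 enters row 4 and ejects 4; 4 enters row 3 and ejects 3; 3 enters row 2 and ejects 2; 2 enters row 1 and ejects 1. So w(6) = 1. P is now [[2, 5], [3], [4], [6]].
Step i=5: Q has 5 at row 4, column 1; remove 6 from row 4 of P and reverse-bump: 6 enters row 3 and ejects 4; 4 enters row 2 and ejects 3; 3 enters row 1 and ejects 2. So w(5) = 2. P is now [[3, 5], [4], [6]].
Step i=4: Q has 4 at row 3, column 1; remove 6 from row 3 of P and reverse-bump: 6 enters row 2 and ejects 4; 4 enters row 1 and ejects 3. So w(4) = 3. P is now [[4, 5], [6]].
Step i=3: Q has 3 at row 2, column 1; remove 6 from row 2 of P and reverse-bump: 6 enters row 1 and ejects 5. So w(3) = 5. P is now [[4, 6]].
Step i=2: Q has 2 at row 1, column 2; remove that cell from P, ejecting 6. So w(2) = 6. P is now [[4]].
Step i=1: Q has 1 at row 1, column 1; remove that cell from P, ejecting 4. So w(1) = 4. P is now [].

So w = 4 6 5 3 2 1.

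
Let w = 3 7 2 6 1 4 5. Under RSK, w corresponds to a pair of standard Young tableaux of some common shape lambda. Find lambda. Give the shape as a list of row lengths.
[3, 2, 2]

Row-insert each entry into an empty tableau.

After inserting 3: P = [[3]].
After inserting 7: P = [[3, 7]].
After inserting 2: P = [[2, 7], [3]].
After inserting 6: P = [[2, 6], [3, 7]].
After inserting 1: P = [[1, 6], [2, 7], [3]].
After inserting 4: P = [[1, 4], [2, 6], [3, 7]].
After inserting 5: P = [[1, 4, 5], [2, 6], [3, 7]].

The final insertion tableau P = [[1, 4, 5], [2, 6], [3, 7]] has shape [3, 2, 2].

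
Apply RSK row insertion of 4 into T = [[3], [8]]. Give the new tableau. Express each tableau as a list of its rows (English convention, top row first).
[[3, 4], [8]]

4 is larger than every entry of row 1, so it is appended to row 1. The new tableau is [[3, 4], [8]].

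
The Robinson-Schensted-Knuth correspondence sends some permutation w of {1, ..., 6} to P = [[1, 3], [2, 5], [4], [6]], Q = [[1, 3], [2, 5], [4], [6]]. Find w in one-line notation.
6 4 5 2 3 1

Reverse the RSK construction: for i from n down to 1, find the cell of Q containing i, remove the entry at that cell from P, and reverse-bump it up through P; the value ejected from row 1 is w(i).

Step i=6: Q has 6 at row 4, column 1; remove 6 from row 4 of P and reverse-bump: 6 enters row 3 and ejects 4; 4 enters row 2 and ejects 2; 2 enters row 1 and ejects 1. So w(6) = 1. P is now [[2, 3], [4, 5], [6]].
Step i=5: Q has 5 at row 2, column 2; remove 5 from row 2 of P and reverse-bump: 5 enters row 1 and ejects 3. So w(5) = 3. P is now [[2, 5], [4], [6]].
Step i=4: Q has 4 at row 3, column 1; remove 6 from row 3 of P and reverse-bump: 6 enters row 2 and ejects 4; 4 enters row 1 and ejects 2. So w(4) = 2. P is now [[4, 5], [6]].
Step i=3: Q has 3 at row 1, column 2; remove that cell from P, ejecting 5. So w(3) = 5. P is now [[4], [6]].
Step i=2: Q has 2 at row 2, column 1; remove 6 from row 2 of P and reverse-bump: 6 enters row 1 and ejects 4. So w(2) = 4. P is now [[6]].
Step i=1: Q has 1 at row 1, column 1; remove that cell from P, ejecting 6. So w(1) = 6. P is now [].

So w = 6 4 5 2 3 1.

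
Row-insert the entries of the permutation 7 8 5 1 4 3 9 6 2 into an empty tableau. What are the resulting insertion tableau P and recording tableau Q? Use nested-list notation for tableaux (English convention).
Insert each entry of the permutation into P by Schensted row insertion, recording in Q the position of each new cell.

Insert 7: appended to row 1. P = [[7]].
Insert 8: appended to row 1. P = [[7, 8]].
Insert 5: 5 bumps 7 from row 1; 7 starts row 2. P = [[5, 8], [7]].
Insert 1: 1 bumps 5 from row 1; 5 bumps 7 from row 2; 7 starts row 3. P = [[1, 8], [5], [7]].
Insert 4: 4 bumps 8 from row 1; 8 appends to row 2. P = [[1, 4], [5, 8], [7]].
Insert 3: 3 bumps 4 from row 1; 4 bumps 5 from row 2; 5 bumps 7 from row 3; 7 starts row 4. P = [[1, 3], [4, 8], [5], [7]].
Insert 9: appended to row 1. P = [[1, 3, 9], [4, 8], [5], [7]].
Insert 6: 6 bumps 9 from row 1; 9 appends to row 2. P = [[1, 3, 6], [4, 8, 9], [5], [7]].
Insert 2: 2 bumps 3 from row 1; 3 bumps 4 from row 2; 4 bumps 5 from row 3; 5 bumps 7 from row 4; 7 starts row 5. P = [[1, 2, 6], [3, 8, 9], [4], [5], [7]].

So P = [[1, 2, 6], [3, 8, 9], [4], [5], [7]], Q = [[1, 2, 7], [3, 5, 8], [4], [6], [9]].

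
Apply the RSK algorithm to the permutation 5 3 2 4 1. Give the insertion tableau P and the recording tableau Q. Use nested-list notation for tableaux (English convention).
Insert each entry of the permutation into P by Schensted row insertion, recording in Q the position of each new cell.

Insert 5: appended to row 1. P = [[5]].
Insert 3: 3 bumps 5 from row 1; 5 starts row 2. P = [[3], [5]].
Insert 2: 2 bumps 3 from row 1; 3 bumps 5 from row 2; 5 starts row 3. P = [[2], [3], [5]].
Insert 4: appended to row 1. P = [[2, 4], [3], [5]].
Insert 1: 1 bumps 2 from row 1; 2 bumps 3 from row 2; 3 bumps 5 from row 3; 5 starts row 4. P = [[1, 4], [2], [3], [5]].

So P = [[1, 4], [2], [3], [5]], Q = [[1, 4], [2], [3], [5]].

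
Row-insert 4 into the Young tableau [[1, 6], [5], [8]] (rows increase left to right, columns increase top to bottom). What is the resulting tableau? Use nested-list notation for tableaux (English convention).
In row 1, 4 replaces 6 (the leftmost entry greater than 4); 6 is bumped to row 2. 6 is appended to row 2. The new tableau is [[1, 4], [5, 6], [8]].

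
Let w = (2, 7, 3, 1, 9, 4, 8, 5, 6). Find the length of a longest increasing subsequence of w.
5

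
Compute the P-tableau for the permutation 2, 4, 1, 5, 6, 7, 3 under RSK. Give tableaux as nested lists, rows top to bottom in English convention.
P = [[1, 3, 5, 6, 7], [2, 4]]

Insert 2: appended to row 1. P = [[2]].
Insert 4: appended to row 1. P = [[2, 4]].
Insert 1: 1 bumps 2 from row 1; 2 starts row 2. P = [[1, 4], [2]].
Insert 5: appended to row 1. P = [[1, 4, 5], [2]].
Insert 6: appended to row 1. P = [[1, 4, 5, 6], [2]].
Insert 7: appended to row 1. P = [[1, 4, 5, 6, 7], [2]].
Insert 3: 3 bumps 4 from row 1; 4 appends to row 2. P = [[1, 3, 5, 6, 7], [2, 4]].

So P = [[1, 3, 5, 6, 7], [2, 4]].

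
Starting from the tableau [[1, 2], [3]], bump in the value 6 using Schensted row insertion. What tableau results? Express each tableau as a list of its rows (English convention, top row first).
[[1, 2, 6], [3]]

6 is larger than every entry of row 1, so it is appended to row 1. The new tableau is [[1, 2, 6], [3]].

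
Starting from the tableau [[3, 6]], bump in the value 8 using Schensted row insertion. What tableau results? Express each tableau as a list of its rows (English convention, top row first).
[[3, 6, 8]]

8 is larger than every entry of row 1, so it is appended to row 1. The new tableau is [[3, 6, 8]].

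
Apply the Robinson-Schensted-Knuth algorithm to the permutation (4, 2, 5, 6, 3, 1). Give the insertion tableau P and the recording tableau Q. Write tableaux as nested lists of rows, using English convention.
Insert each entry of the permutation into P by Schensted row insertion, recording in Q the position of each new cell.

Insert 4: appended to row 1. P = [[4]].
Insert 2: 2 bumps 4 from row 1; 4 starts row 2. P = [[2], [4]].
Insert 5: appended to row 1. P = [[2, 5], [4]].
Insert 6: appended to row 1. P = [[2, 5, 6], [4]].
Insert 3: 3 bumps 5 from row 1; 5 appends to row 2. P = [[2, 3, 6], [4, 5]].
Insert 1: 1 bumps 2 from row 1; 2 bumps 4 from row 2; 4 starts row 3. P = [[1, 3, 6], [2, 5], [4]].

So P = [[1, 3, 6], [2, 5], [4]], Q = [[1, 3, 4], [2, 5], [6]].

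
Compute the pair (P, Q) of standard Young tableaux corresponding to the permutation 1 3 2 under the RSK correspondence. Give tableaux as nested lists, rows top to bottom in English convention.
Insert each entry of the permutation into P by Schensted row insertion, recording in Q the position of each new cell.

After inserting 1: P = [[1]].
After inserting 3: P = [[1, 3]].
After inserting 2: P = [[1, 2], [3]].

So P = [[1, 2], [3]], Q = [[1, 2], [3]].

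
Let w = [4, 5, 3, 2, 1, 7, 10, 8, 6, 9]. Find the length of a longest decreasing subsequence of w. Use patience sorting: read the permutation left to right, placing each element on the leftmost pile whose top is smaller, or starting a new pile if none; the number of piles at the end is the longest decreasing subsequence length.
4: new pile. tops = [4]
5: onto pile 1 (replacing 4). tops = [5]
3: new pile. tops = [5, 3]
2: new pile. tops = [5, 3, 2]
1: new pile. tops = [5, 3, 2, 1]
7: onto pile 1 (replacing 5). tops = [7, 3, 2, 1]
10: onto pile 1 (replacing 7). tops = [10, 3, 2, 1]
8: onto pile 2 (replacing 3). tops = [10, 8, 2, 1]
6: onto pile 3 (replacing 2). tops = [10, 8, 6, 1]
9: onto pile 2 (replacing 8). tops = [10, 9, 6, 1]

4 piles, so the longest decreasing subsequence has length 4.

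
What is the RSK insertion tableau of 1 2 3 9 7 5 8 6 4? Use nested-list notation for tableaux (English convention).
Insert 1: appended to row 1. P = [[1]].
Insert 2: appended to row 1. P = [[1, 2]].
Insert 3: appended to row 1. P = [[1, 2, 3]].
Insert 9: appended to row 1. P = [[1, 2, 3, 9]].
Insert 7: 7 bumps 9 from row 1; 9 starts row 2. P = [[1, 2, 3, 7], [9]].
Insert 5: 5 bumps 7 from row 1; 7 bumps 9 from row 2; 9 starts row 3. P = [[1, 2, 3, 5], [7], [9]].
Insert 8: appended to row 1. P = [[1, 2, 3, 5, 8], [7], [9]].
Insert 6: 6 bumps 8 from row 1; 8 appends to row 2. P = [[1, 2, 3, 5, 6], [7, 8], [9]].
Insert 4: 4 bumps 5 from row 1; 5 bumps 7 from row 2; 7 bumps 9 from row 3; 9 starts row 4. P = [[1, 2, 3, 4, 6], [5, 8], [7], [9]].

So P = [[1, 2, 3, 4, 6], [5, 8], [7], [9]].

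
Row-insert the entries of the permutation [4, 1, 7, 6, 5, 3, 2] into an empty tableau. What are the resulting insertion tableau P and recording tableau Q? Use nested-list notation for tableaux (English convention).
P = [[1, 2], [3, 5], [4], [6], [7]], Q = [[1, 3], [2, 4], [5], [6], [7]]

Insert each entry of the permutation into P by Schensted row insertion, recording in Q the position of each new cell.

Insert 4: appended to row 1. P = [[4]], Q = [[1]].
Insert 1: 1 bumps 4 from row 1; 4 starts row 2. P = [[1], [4]], Q = [[1], [2]].
Insert 7: appended to row 1. P = [[1, 7], [4]], Q = [[1, 3], [2]].
Insert 6: 6 bumps 7 from row 1; 7 appends to row 2. P = [[1, 6], [4, 7]], Q = [[1, 3], [2, 4]].
Insert 5: 5 bumps 6 from row 1; 6 bumps 7 from row 2; 7 starts row 3. P = [[1, 5], [4, 6], [7]], Q = [[1, 3], [2, 4], [5]].
Insert 3: 3 bumps 5 from row 1; 5 bumps 6 from row 2; 6 bumps 7 from row 3; 7 starts row 4. P = [[1, 3], [4, 5], [6], [7]], Q = [[1, 3], [2, 4], [5], [6]].
Insert 2: 2 bumps 3 from row 1; 3 bumps 4 from row 2; 4 bumps 6 from row 3; 6 bumps 7 from row 4; 7 starts row 5. P = [[1, 2], [3, 5], [4], [6], [7]], Q = [[1, 3], [2, 4], [5], [6], [7]].

So P = [[1, 2], [3, 5], [4], [6], [7]], Q = [[1, 3], [2, 4], [5], [6], [7]].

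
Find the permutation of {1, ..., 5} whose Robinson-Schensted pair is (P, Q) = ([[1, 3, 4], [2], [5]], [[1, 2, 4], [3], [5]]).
Reverse the RSK construction: for i from n down to 1, find the cell of Q containing i, remove the entry at that cell from P, and reverse-bump it up through P; the value ejected from row 1 is w(i).

Step i=5: Q has 5 at row 3, column 1; remove 5 from row 3 of P and reverse-bump: 5 enters row 2 and ejects 2; 2 enters row 1 and ejects 1. So w(5) = 1. P is now [[2, 3, 4], [5]].
Step i=4: Q has 4 at row 1, column 3; remove that cell from P, ejecting 4. So w(4) = 4. P is now [[2, 3], [5]].
Step i=3: Q has 3 at row 2, column 1; remove 5 from row 2 of P and reverse-bump: 5 enters row 1 and ejects 3. So w(3) = 3. P is now [[2, 5]].
Step i=2: Q has 2 at row 1, column 2; remove that cell from P, ejecting 5. So w(2) = 5. P is now [[2]].
Step i=1: Q has 1 at row 1, column 1; remove that cell from P, ejecting 2. So w(1) = 2. P is now [].

So w = 2 5 3 4 1.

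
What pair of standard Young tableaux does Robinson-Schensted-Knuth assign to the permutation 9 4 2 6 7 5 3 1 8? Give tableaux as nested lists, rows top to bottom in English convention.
P = [[1, 3, 7, 8], [2, 5], [4], [6], [9]], Q = [[1, 4, 5, 9], [2, 6], [3], [7], [8]]

Insert each entry of the permutation into P by Schensted row insertion, recording in Q the position of each new cell.

Insert 9: appended to row 1. P = [[9]].
Insert 4: 4 bumps 9 from row 1; 9 starts row 2. P = [[4], [9]].
Insert 2: 2 bumps 4 from row 1; 4 bumps 9 from row 2; 9 starts row 3. P = [[2], [4], [9]].
Insert 6: appended to row 1. P = [[2, 6], [4], [9]].
Insert 7: appended to row 1. P = [[2, 6, 7], [4], [9]].
Insert 5: 5 bumps 6 from row 1; 6 appends to row 2. P = [[2, 5, 7], [4, 6], [9]].
Insert 3: 3 bumps 5 from row 1; 5 bumps 6 from row 2; 6 bumps 9 from row 3; 9 starts row 4. P = [[2, 3, 7], [4, 5], [6], [9]].
Insert 1: 1 bumps 2 from row 1; 2 bumps 4 from row 2; 4 bumps 6 from row 3; 6 bumps 9 from row 4; 9 starts row 5. P = [[1, 3, 7], [2, 5], [4], [6], [9]].
Insert 8: appended to row 1. P = [[1, 3, 7, 8], [2, 5], [4], [6], [9]].

So P = [[1, 3, 7, 8], [2, 5], [4], [6], [9]], Q = [[1, 4, 5, 9], [2, 6], [3], [7], [8]].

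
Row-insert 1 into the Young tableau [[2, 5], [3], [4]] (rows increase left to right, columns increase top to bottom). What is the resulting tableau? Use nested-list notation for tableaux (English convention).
[[1, 5], [2], [3], [4]]

In row 1, 1 replaces 2 (the leftmost entry greater than 1); 2 is bumped to row 2. In row 2, 2 replaces 3 (the leftmost entry greater than 2); 3 is bumped to row 3. In row 3, 3 replaces 4 (the leftmost entry greater than 3); 4 is bumped to row 4. 4 starts a new row 4. The new tableau is [[1, 5], [2], [3], [4]].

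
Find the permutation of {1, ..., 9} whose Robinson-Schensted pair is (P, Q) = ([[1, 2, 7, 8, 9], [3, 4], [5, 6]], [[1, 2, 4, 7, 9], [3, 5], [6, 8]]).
5 6 3 7 4 1 8 2 9

Reverse the RSK construction: for i from n down to 1, find the cell of Q containing i, remove the entry at that cell from P, and reverse-bump it up through P; the value ejected from row 1 is w(i).

Step i=9: Q has 9 at row 1, column 5; remove that cell from P, ejecting 9. So w(9) = 9. P is now [[1, 2, 7, 8], [3, 4], [5, 6]].
Step i=8: Q has 8 at row 3, column 2; remove 6 from row 3 of P and reverse-bump: 6 enters row 2 and ejects 4; 4 enters row 1 and ejects 2. So w(8) = 2. P is now [[1, 4, 7, 8], [3, 6], [5]].
Step i=7: Q has 7 at row 1, column 4; remove that cell from P, ejecting 8. So w(7) = 8. P is now [[1, 4, 7], [3, 6], [5]].
Step i=6: Q has 6 at row 3, column 1; remove 5 from row 3 of P and reverse-bump: 5 enters row 2 and ejects 3; 3 enters row 1 and ejects 1. So w(6) = 1. P is now [[3, 4, 7], [5, 6]].
Step i=5: Q has 5 at row 2, column 2; remove 6 from row 2 of P and reverse-bump: 6 enters row 1 and ejects 4. So w(5) = 4. P is now [[3, 6, 7], [5]].
Step i=4: Q has 4 at row 1, column 3; remove that cell from P, ejecting 7. So w(4) = 7. P is now [[3, 6], [5]].
Step i=3: Q has 3 at row 2, column 1; remove 5 from row 2 of P and reverse-bump: 5 enters row 1 and ejects 3. So w(3) = 3. P is now [[5, 6]].
Step i=2: Q has 2 at row 1, column 2; remove that cell from P, ejecting 6. So w(2) = 6. P is now [[5]].
Step i=1: Q has 1 at row 1, column 1; remove that cell from P, ejecting 5. So w(1) = 5. P is now [].

So w = 5 6 3 7 4 1 8 2 9.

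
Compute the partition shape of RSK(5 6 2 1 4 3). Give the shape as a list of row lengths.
Row-insert each entry into an empty tableau.

After inserting 5: P = [[5]].
After inserting 6: P = [[5, 6]].
After inserting 2: P = [[2, 6], [5]].
After inserting 1: P = [[1, 6], [2], [5]].
After inserting 4: P = [[1, 4], [2, 6], [5]].
After inserting 3: P = [[1, 3], [2, 4], [5, 6]].

The final insertion tableau P = [[1, 3], [2, 4], [5, 6]] has shape [2, 2, 2].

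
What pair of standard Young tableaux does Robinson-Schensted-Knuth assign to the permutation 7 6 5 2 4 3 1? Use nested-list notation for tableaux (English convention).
Insert each entry of the permutation into P by Schensted row insertion, recording in Q the position of each new cell.

Insert 7: appended to row 1. P = [[7]].
Insert 6: 6 bumps 7 from row 1; 7 starts row 2. P = [[6], [7]].
Insert 5: 5 bumps 6 from row 1; 6 bumps 7 from row 2; 7 starts row 3. P = [[5], [6], [7]].
Insert 2: 2 bumps 5 from row 1; 5 bumps 6 from row 2; 6 bumps 7 from row 3; 7 starts row 4. P = [[2], [5], [6], [7]].
Insert 4: appended to row 1. P = [[2, 4], [5], [6], [7]].
Insert 3: 3 bumps 4 from row 1; 4 bumps 5 from row 2; 5 bumps 6 from row 3; 6 bumps 7 from row 4; 7 starts row 5. P = [[2, 3], [4], [5], [6], [7]].
Insert 1: 1 bumps 2 from row 1; 2 bumps 4 from row 2; 4 bumps 5 from row 3; 5 bumps 6 from row 4; 6 bumps 7 from row 5; 7 starts row 6. P = [[1, 3], [2], [4], [5], [6], [7]].

So P = [[1, 3], [2], [4], [5], [6], [7]], Q = [[1, 5], [2], [3], [4], [6], [7]].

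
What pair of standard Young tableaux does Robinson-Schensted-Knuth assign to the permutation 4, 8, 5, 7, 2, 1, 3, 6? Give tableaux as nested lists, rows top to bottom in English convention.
Insert each entry of the permutation into P by Schensted row insertion, recording in Q the position of each new cell.

Insert 4: appended to row 1. P = [[4]].
Insert 8: appended to row 1. P = [[4, 8]].
Insert 5: 5 bumps 8 from row 1; 8 starts row 2. P = [[4, 5], [8]].
Insert 7: appended to row 1. P = [[4, 5, 7], [8]].
Insert 2: 2 bumps 4 from row 1; 4 bumps 8 from row 2; 8 starts row 3. P = [[2, 5, 7], [4], [8]].
Insert 1: 1 bumps 2 from row 1; 2 bumps 4 from row 2; 4 bumps 8 from row 3; 8 starts row 4. P = [[1, 5, 7], [2], [4], [8]].
Insert 3: 3 bumps 5 from row 1; 5 appends to row 2. P = [[1, 3, 7], [2, 5], [4], [8]].
Insert 6: 6 bumps 7 from row 1; 7 appends to row 2. P = [[1, 3, 6], [2, 5, 7], [4], [8]].

So P = [[1, 3, 6], [2, 5, 7], [4], [8]], Q = [[1, 2, 4], [3, 7, 8], [5], [6]].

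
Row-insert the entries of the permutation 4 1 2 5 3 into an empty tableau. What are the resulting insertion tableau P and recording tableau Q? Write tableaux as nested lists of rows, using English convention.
P = [[1, 2, 3], [4, 5]], Q = [[1, 3, 4], [2, 5]]

Insert each entry of the permutation into P by Schensted row insertion, recording in Q the position of each new cell.

Insert 4: appended to row 1. P = [[4]].
Insert 1: 1 bumps 4 from row 1; 4 starts row 2. P = [[1], [4]].
Insert 2: appended to row 1. P = [[1, 2], [4]].
Insert 5: appended to row 1. P = [[1, 2, 5], [4]].
Insert 3: 3 bumps 5 from row 1; 5 appends to row 2. P = [[1, 2, 3], [4, 5]].

So P = [[1, 2, 3], [4, 5]], Q = [[1, 3, 4], [2, 5]].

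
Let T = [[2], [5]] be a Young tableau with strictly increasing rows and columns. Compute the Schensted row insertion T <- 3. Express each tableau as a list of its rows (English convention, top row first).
3 is larger than every entry of row 1, so it is appended to row 1. The new tableau is [[2, 3], [5]].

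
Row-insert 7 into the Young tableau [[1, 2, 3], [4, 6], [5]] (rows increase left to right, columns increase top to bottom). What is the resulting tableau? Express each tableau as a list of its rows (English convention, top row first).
[[1, 2, 3, 7], [4, 6], [5]]

7 is larger than every entry of row 1, so it is appended to row 1. The new tableau is [[1, 2, 3, 7], [4, 6], [5]].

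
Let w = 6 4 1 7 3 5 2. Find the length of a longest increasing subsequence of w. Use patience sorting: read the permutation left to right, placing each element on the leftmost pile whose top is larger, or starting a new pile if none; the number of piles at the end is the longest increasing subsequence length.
6: new pile. tops = [6]
4: onto pile 1 (replacing 6). tops = [4]
1: onto pile 1 (replacing 4). tops = [1]
7: new pile. tops = [1, 7]
3: onto pile 2 (replacing 7). tops = [1, 3]
5: new pile. tops = [1, 3, 5]
2: onto pile 2 (replacing 3). tops = [1, 2, 5]

3 piles, so the longest increasing subsequence has length 3.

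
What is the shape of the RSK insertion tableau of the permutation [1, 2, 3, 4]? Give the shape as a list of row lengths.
Row-insert each entry into an empty tableau.

After inserting 1: P = [[1]].
After inserting 2: P = [[1, 2]].
After inserting 3: P = [[1, 2, 3]].
After inserting 4: P = [[1, 2, 3, 4]].

The final insertion tableau P = [[1, 2, 3, 4]] has shape [4].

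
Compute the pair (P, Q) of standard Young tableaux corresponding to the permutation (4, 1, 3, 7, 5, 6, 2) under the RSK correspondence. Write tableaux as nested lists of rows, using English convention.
Insert each entry of the permutation into P by Schensted row insertion, recording in Q the position of each new cell.

After inserting 4: P = [[4]].
After inserting 1: P = [[1], [4]].
After inserting 3: P = [[1, 3], [4]].
After inserting 7: P = [[1, 3, 7], [4]].
After inserting 5: P = [[1, 3, 5], [4, 7]].
After inserting 6: P = [[1, 3, 5, 6], [4, 7]].
After inserting 2: P = [[1, 2, 5, 6], [3, 7], [4]].

So P = [[1, 2, 5, 6], [3, 7], [4]], Q = [[1, 3, 4, 6], [2, 5], [7]].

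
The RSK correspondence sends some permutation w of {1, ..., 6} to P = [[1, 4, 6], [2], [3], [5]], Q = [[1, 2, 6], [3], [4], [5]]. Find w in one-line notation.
Reverse the RSK construction: for i from n down to 1, find the cell of Q containing i, remove the entry at that cell from P, and reverse-bump it up through P; the value ejected from row 1 is w(i).

Step i=6: Q has 6 at row 1, column 3; remove that cell from P, ejecting 6. So w(6) = 6. P is now [[1, 4], [2], [3], [5]].
Step i=5: Q has 5 at row 4, column 1; remove 5 from row 4 of P and reverse-bump: 5 enters row 3 and ejects 3; 3 enters row 2 and ejects 2; 2 enters row 1 and ejects 1. So w(5) = 1. P is now [[2, 4], [3], [5]].
Step i=4: Q has 4 at row 3, column 1; remove 5 from row 3 of P and reverse-bump: 5 enters row 2 and ejects 3; 3 enters row 1 and ejects 2. So w(4) = 2. P is now [[3, 4], [5]].
Step i=3: Q has 3 at row 2, column 1; remove 5 from row 2 of P and reverse-bump: 5 enters row 1 and ejects 4. So w(3) = 4. P is now [[3, 5]].
Step i=2: Q has 2 at row 1, column 2; remove that cell from P, ejecting 5. So w(2) = 5. P is now [[3]].
Step i=1: Q has 1 at row 1, column 1; remove that cell from P, ejecting 3. So w(1) = 3. P is now [].

So w = 3 5 4 2 1 6.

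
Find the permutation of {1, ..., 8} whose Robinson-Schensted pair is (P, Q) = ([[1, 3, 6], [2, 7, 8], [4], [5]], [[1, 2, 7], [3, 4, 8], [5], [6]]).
Reverse the RSK construction: for i from n down to 1, find the cell of Q containing i, remove the entry at that cell from P, and reverse-bump it up through P; the value ejected from row 1 is w(i).

Step i=8: Q has 8 at row 2, column 3; remove 8 from row 2 of P and reverse-bump: 8 enters row 1 and ejects 6. So w(8) = 6. P is now [[1, 3, 8], [2, 7], [4], [5]].
Step i=7: Q has 7 at row 1, column 3; remove that cell from P, ejecting 8. So w(7) = 8. P is now [[1, 3], [2, 7], [4], [5]].
Step i=6: Q has 6 at row 4, column 1; remove 5 from row 4 of P and reverse-bump: 5 enters row 3 and ejects 4; 4 enters row 2 and ejects 2; 2 enters row 1 and ejects 1. So w(6) = 1. P is now [[2, 3], [4, 7], [5]].
Step i=5: Q has 5 at row 3, column 1; remove 5 from row 3 of P and reverse-bump: 5 enters row 2 and ejects 4; 4 enters row 1 and ejects 3. So w(5) = 3. P is now [[2, 4], [5, 7]].
Step i=4: Q has 4 at row 2, column 2; remove 7 from row 2 of P and reverse-bump: 7 enters row 1 and ejects 4. So w(4) = 4. P is now [[2, 7], [5]].
Step i=3: Q has 3 at row 2, column 1; remove 5 from row 2 of P and reverse-bump: 5 enters row 1 and ejects 2. So w(3) = 2. P is now [[5, 7]].
Step i=2: Q has 2 at row 1, column 2; remove that cell from P, ejecting 7. So w(2) = 7. P is now [[5]].
Step i=1: Q has 1 at row 1, column 1; remove that cell from P, ejecting 5. So w(1) = 5. P is now [].

So w = 5 7 2 4 3 1 8 6.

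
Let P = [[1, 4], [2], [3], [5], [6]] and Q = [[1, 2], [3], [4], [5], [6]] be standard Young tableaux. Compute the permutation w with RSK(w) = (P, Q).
Reverse the RSK construction: for i from n down to 1, find the cell of Q containing i, remove the entry at that cell from P, and reverse-bump it up through P; the value ejected from row 1 is w(i).

Step i=6: Q has 6 at row 5, column 1; remove 6 from row 5 of P and reverse-bump: 6 enters row 4 and ejects 5; 5 enters row 3 and ejects 3; 3 enters row 2 and ejects 2; 2 enters row 1 and ejects 1. So w(6) = 1. P is now [[2, 4], [3], [5], [6]].
Step i=5: Q has 5 at row 4, column 1; remove 6 from row 4 of P and reverse-bump: 6 enters row 3 and ejects 5; 5 enters row 2 and ejects 3; 3 enters row 1 and ejects 2. So w(5) = 2. P is now [[3, 4], [5], [6]].
Step i=4: Q has 4 at row 3, column 1; remove 6 from row 3 of P and reverse-bump: 6 enters row 2 and ejects 5; 5 enters row 1 and ejects 4. So w(4) = 4. P is now [[3, 5], [6]].
Step i=3: Q has 3 at row 2, column 1; remove 6 from row 2 of P and reverse-bump: 6 enters row 1 and ejects 5. So w(3) = 5. P is now [[3, 6]].
Step i=2: Q has 2 at row 1, column 2; remove that cell from P, ejecting 6. So w(2) = 6. P is now [[3]].
Step i=1: Q has 1 at row 1, column 1; remove that cell from P, ejecting 3. So w(1) = 3. P is now [].

So w = 3 6 5 4 2 1.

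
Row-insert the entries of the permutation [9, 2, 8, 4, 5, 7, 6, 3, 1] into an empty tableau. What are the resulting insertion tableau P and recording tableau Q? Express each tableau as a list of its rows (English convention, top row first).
Insert each entry of the permutation into P by Schensted row insertion, recording in Q the position of each new cell.

After inserting 9: P = [[9]].
After inserting 2: P = [[2], [9]].
After inserting 8: P = [[2, 8], [9]].
After inserting 4: P = [[2, 4], [8], [9]].
After inserting 5: P = [[2, 4, 5], [8], [9]].
After inserting 7: P = [[2, 4, 5, 7], [8], [9]].
After inserting 6: P = [[2, 4, 5, 6], [7], [8], [9]].
After inserting 3: P = [[2, 3, 5, 6], [4], [7], [8], [9]].
After inserting 1: P = [[1, 3, 5, 6], [2], [4], [7], [8], [9]].

So P = [[1, 3, 5, 6], [2], [4], [7], [8], [9]], Q = [[1, 3, 5, 6], [2], [4], [7], [8], [9]].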